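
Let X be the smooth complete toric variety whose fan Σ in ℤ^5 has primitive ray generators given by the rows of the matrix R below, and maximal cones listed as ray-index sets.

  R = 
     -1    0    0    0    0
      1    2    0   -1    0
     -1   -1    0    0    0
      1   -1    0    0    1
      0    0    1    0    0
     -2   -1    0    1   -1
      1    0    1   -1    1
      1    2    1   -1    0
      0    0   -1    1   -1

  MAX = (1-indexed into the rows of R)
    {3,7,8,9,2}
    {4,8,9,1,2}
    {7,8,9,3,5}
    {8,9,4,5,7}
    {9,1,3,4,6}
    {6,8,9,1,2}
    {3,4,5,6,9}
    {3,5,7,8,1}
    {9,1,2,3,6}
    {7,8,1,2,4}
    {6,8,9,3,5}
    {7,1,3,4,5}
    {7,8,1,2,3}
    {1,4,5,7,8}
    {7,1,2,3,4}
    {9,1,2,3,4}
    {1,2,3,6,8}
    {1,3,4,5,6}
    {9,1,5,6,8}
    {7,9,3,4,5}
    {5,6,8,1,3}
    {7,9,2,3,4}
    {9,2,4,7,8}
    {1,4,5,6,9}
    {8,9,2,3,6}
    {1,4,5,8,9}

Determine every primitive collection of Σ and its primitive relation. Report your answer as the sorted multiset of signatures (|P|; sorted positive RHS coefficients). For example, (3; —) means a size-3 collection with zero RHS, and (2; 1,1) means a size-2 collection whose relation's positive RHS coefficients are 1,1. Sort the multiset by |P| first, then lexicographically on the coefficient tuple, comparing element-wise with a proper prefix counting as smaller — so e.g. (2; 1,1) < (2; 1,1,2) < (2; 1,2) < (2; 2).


|primitive collections| = 8. Relations:

  P = {2,5}:  v_{2} + v_{5} = v_{8} ; sig = (2; 1)
  P = {6,7}:  v_{6} + v_{7} = v_{3} + v_{5} ; sig = (2; 1,1)
  P = {1,7,9}:  v_{1} + v_{7} + v_{9} = 0 ; sig = (3; —)
  P = {2,4,6}:  v_{2} + v_{4} + v_{6} = 0 ; sig = (3; —)
  P = {3,4,8}:  v_{3} + v_{4} + v_{8} = v_{7} ; sig = (3; 1)
  P = {4,6,8}:  v_{4} + v_{6} + v_{8} = v_{5} ; sig = (3; 1)
  P = {1,3,5,9}:  v_{1} + v_{3} + v_{5} + v_{9} = v_{6} ; sig = (4; 1)
  P = {1,3,8,9}:  v_{1} + v_{3} + v_{8} + v_{9} = v_{2} + v_{6} ; sig = (4; 1,1)

so the primitive-relation signature multiset is
{ (2; 1),  (2; 1,1),  (3; —) ×2,  (3; 1) ×2,  (4; 1),  (4; 1,1) }


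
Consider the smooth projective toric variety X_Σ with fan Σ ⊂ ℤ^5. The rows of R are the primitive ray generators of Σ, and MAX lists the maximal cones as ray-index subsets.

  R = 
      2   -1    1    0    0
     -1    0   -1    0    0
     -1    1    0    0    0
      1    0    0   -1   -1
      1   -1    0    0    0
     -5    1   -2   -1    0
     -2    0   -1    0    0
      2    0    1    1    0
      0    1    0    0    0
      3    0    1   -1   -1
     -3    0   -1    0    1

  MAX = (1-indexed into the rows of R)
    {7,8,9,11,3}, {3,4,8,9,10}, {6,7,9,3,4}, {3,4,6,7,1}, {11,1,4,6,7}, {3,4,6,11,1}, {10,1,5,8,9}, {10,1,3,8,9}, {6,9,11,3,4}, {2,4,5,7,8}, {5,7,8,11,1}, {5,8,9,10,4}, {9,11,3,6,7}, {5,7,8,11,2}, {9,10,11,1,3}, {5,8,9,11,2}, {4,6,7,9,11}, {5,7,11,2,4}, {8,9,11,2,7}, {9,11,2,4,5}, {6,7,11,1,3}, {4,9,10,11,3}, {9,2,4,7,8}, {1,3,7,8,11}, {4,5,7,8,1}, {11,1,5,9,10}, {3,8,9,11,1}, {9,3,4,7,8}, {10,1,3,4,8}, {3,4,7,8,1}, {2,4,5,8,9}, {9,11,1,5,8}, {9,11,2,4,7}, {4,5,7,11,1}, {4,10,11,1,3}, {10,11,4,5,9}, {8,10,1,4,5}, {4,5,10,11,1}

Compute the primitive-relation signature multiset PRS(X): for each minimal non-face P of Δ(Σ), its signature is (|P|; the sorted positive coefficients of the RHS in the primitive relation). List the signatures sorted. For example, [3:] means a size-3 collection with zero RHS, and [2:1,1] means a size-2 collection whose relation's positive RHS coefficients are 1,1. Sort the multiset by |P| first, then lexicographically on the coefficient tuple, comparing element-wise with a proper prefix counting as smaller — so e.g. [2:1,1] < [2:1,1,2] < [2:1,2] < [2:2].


|primitive collections| = 16. Relations:

  P={3,5}:  v_{3} + v_{5} = 0 — sig = [2:]
  P={1,2}:  v_{1} + v_{2} = v_{5} — sig = [2:1]
  P={7,10}:  v_{7} + v_{10} = v_{4} — sig = [2:1]
  P={2,3}:  v_{2} + v_{3} = v_{7} + v_{9} — sig = [2:1,1]
  P={6,8}:  v_{6} + v_{8} = v_{3} + v_{7} — sig = [2:1,1]
  P={2,10}:  v_{2} + v_{10} = v_{4} + v_{5} + v_{9} — sig = [2:1,1,1]
  P={5,6}:  v_{5} + v_{6} = v_{4} + v_{7} + v_{11} — sig = [2:1,1,1]
  P={2,6}:  v_{2} + v_{6} = v_{4} + 2·v_{7} + v_{9} + v_{11} — sig = [2:1,1,1,2]
  P={6,10}:  v_{6} + v_{10} = v_{3} + 2·v_{4} + v_{11} — sig = [2:1,1,2]
  P={1,7,9}:  v_{1} + v_{7} + v_{9} = 0 — sig = [3:]
  P={4,8,11}:  v_{4} + v_{8} + v_{11} = 0 — sig = [3:]
  P={1,4,9}:  v_{1} + v_{4} + v_{9} = v_{10} — sig = [3:1]
  P={5,7,9}:  v_{5} + v_{7} + v_{9} = v_{2} — sig = [3:1]
  P={8,10,11}:  v_{8} + v_{10} + v_{11} = v_{1} + v_{9} — sig = [3:1,1]
  P={1,6,9}:  v_{1} + v_{6} + v_{9} = v_{3} + v_{4} + v_{11} — sig = [3:1,1,1]
  P={3,4,7,11}:  v_{3} + v_{4} + v_{7} + v_{11} = v_{6} — sig = [4:1]

Hence PRS(X_Σ) =
    [2:]
    [2:1]
    [2:1]
    [2:1,1]
    [2:1,1]
    [2:1,1,1]
    [2:1,1,1]
    [2:1,1,1,2]
    [2:1,1,2]
    [3:]
    [3:]
    [3:1]
    [3:1]
    [3:1,1]
    [3:1,1,1]
    [4:1]


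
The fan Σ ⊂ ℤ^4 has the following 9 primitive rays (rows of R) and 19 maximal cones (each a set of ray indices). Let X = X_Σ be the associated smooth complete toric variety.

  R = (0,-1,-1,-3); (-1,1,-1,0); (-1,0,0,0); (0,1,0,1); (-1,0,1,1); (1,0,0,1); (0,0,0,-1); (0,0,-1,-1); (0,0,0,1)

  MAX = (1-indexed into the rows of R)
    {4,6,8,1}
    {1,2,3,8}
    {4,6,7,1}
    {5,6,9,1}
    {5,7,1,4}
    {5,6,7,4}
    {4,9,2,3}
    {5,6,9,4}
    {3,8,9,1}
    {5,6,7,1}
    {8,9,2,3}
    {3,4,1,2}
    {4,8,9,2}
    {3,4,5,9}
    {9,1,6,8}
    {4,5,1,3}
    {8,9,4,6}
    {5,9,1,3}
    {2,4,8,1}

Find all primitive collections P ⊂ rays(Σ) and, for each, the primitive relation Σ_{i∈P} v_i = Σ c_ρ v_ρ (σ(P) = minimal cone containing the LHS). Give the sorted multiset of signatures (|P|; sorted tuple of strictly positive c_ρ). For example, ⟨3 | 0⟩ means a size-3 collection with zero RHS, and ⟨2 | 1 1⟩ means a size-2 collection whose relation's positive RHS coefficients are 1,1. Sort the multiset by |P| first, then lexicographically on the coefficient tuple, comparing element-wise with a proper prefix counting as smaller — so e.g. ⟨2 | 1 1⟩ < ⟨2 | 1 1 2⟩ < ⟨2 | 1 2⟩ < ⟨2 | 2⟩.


Σ has 12 primitive collections:

  P={7,9}:  v_{7} + v_{9} = 0  →  sig = ⟨2 | 0⟩
  P={3,6}:  v_{3} + v_{6} = v_{9}  →  sig = ⟨2 | 1⟩
  P={5,8}:  v_{5} + v_{8} = v_{3}  →  sig = ⟨2 | 1⟩
  P={7,8}:  v_{7} + v_{8} = v_{1} + v_{4}  →  sig = ⟨2 | 1 1⟩
  P={2,6}:  v_{2} + v_{6} = v_{4} + v_{8} + v_{9}  →  sig = ⟨2 | 1 1 1⟩
  P={3,7}:  v_{3} + v_{7} = v_{1} + v_{4} + v_{5}  →  sig = ⟨2 | 1 1 1⟩
  P={2,7}:  v_{2} + v_{7} = v_{1} + v_{3} + 2·v_{4}  →  sig = ⟨2 | 1 1 2⟩
  P={2,5}:  v_{2} + v_{5} = 2·v_{3} + v_{4}  →  sig = ⟨2 | 1 2⟩
  P={1,4,9}:  v_{1} + v_{4} + v_{9} = v_{8}  →  sig = ⟨3 | 1⟩
  P={3,4,8}:  v_{3} + v_{4} + v_{8} = v_{2}  →  sig = ⟨3 | 1⟩
  P={1,2,9}:  v_{1} + v_{2} + v_{9} = v_{3} + 2·v_{8}  →  sig = ⟨3 | 1 2⟩
  P={1,4,5,6}:  v_{1} + v_{4} + v_{5} + v_{6} = 0  →  sig = ⟨4 | 0⟩

Hence PRS(X_Σ) =
{ ⟨2 | 0⟩,  ⟨2 | 1⟩ ×2,  ⟨2 | 1 1⟩,  ⟨2 | 1 1 1⟩ ×2,  ⟨2 | 1 1 2⟩,  ⟨2 | 1 2⟩,  ⟨3 | 1⟩ ×2,  ⟨3 | 1 2⟩,  ⟨4 | 0⟩ }


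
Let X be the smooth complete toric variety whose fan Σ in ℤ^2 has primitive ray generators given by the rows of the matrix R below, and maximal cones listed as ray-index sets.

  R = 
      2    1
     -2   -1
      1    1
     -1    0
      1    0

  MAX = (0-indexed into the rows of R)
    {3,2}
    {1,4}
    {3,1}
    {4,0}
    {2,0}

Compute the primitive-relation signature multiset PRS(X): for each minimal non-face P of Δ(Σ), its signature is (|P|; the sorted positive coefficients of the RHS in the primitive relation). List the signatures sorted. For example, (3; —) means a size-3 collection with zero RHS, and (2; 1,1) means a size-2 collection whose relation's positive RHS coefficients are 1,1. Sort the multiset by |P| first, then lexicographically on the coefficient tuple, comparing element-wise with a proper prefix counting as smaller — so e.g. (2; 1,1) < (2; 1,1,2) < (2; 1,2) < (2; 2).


5 minimal non-faces of Δ(Σ) (on 5 rays):

  P = {0,1}:  v_{0} + v_{1} = 0 — sig = (2; —)
  P = {3,4}:  v_{3} + v_{4} = 0 — sig = (2; —)
  P = {0,3}:  v_{0} + v_{3} = v_{2} — sig = (2; 1)
  P = {1,2}:  v_{1} + v_{2} = v_{3} — sig = (2; 1)
  P = {2,4}:  v_{2} + v_{4} = v_{0} — sig = (2; 1)

Signatures (|P|; sorted positive RHS coefficients), sorted:
    (2; —)
    (2; —)
    (2; 1)
    (2; 1)
    (2; 1)


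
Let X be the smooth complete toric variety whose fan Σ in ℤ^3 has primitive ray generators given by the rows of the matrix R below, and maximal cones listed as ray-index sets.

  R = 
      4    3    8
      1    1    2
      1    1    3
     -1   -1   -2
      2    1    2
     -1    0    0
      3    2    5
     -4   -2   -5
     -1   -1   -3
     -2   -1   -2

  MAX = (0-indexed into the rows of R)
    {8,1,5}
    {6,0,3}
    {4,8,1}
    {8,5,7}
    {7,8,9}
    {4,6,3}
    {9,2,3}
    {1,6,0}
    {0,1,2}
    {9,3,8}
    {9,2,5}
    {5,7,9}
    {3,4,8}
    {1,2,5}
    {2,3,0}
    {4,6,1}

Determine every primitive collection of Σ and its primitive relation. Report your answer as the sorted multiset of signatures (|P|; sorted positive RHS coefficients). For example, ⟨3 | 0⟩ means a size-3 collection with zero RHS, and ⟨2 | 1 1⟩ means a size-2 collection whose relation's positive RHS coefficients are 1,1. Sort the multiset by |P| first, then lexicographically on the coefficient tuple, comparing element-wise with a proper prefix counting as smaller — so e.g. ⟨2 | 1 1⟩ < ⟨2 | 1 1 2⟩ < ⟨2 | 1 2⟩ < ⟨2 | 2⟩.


Δ(Σ) — 10 vertices, 22 min non-faces:

  P={1,3}:  v_{1} + v_{3} = 0  ⟹  sig = ⟨2 | 0⟩
  P={2,8}:  v_{2} + v_{8} = 0  ⟹  sig = ⟨2 | 0⟩
  P={4,9}:  v_{4} + v_{9} = 0  ⟹  sig = ⟨2 | 0⟩
  P={0,8}:  v_{0} + v_{8} = v_{6}  ⟹  sig = ⟨2 | 1⟩
  P={1,9}:  v_{1} + v_{9} = v_{5}  ⟹  sig = ⟨2 | 1⟩
  P={2,4}:  v_{2} + v_{4} = v_{6}  ⟹  sig = ⟨2 | 1⟩
  P={2,6}:  v_{2} + v_{6} = v_{0}  ⟹  sig = ⟨2 | 1⟩
  P={3,5}:  v_{3} + v_{5} = v_{9}  ⟹  sig = ⟨2 | 1⟩
  P={4,5}:  v_{4} + v_{5} = v_{1}  ⟹  sig = ⟨2 | 1⟩
  P={6,7}:  v_{6} + v_{7} = v_{5}  ⟹  sig = ⟨2 | 1⟩
  P={6,8}:  v_{6} + v_{8} = v_{4}  ⟹  sig = ⟨2 | 1⟩
  P={6,9}:  v_{6} + v_{9} = v_{2}  ⟹  sig = ⟨2 | 1⟩
  P={0,7}:  v_{0} + v_{7} = v_{2} + v_{5}  ⟹  sig = ⟨2 | 1 1⟩
  P={2,7}:  v_{2} + v_{7} = v_{5} + v_{9}  ⟹  sig = ⟨2 | 1 1⟩
  P={4,7}:  v_{4} + v_{7} = v_{5} + v_{8}  ⟹  sig = ⟨2 | 1 1⟩
  P={5,6}:  v_{5} + v_{6} = v_{1} + v_{2}  ⟹  sig = ⟨2 | 1 1⟩
  P={0,5}:  v_{0} + v_{5} = v_{1} + 2·v_{2}  ⟹  sig = ⟨2 | 1 2⟩
  P={1,7}:  v_{1} + v_{7} = 2·v_{5} + v_{8}  ⟹  sig = ⟨2 | 1 2⟩
  P={3,7}:  v_{3} + v_{7} = v_{8} + 2·v_{9}  ⟹  sig = ⟨2 | 1 2⟩
  P={0,4}:  v_{0} + v_{4} = 2·v_{6}  ⟹  sig = ⟨2 | 2⟩
  P={0,9}:  v_{0} + v_{9} = 2·v_{2}  ⟹  sig = ⟨2 | 2⟩
  P={5,8,9}:  v_{5} + v_{8} + v_{9} = v_{7}  ⟹  sig = ⟨3 | 1⟩

Signatures (|P|; sorted positive RHS coefficients), sorted:
    ⟨2 | 0⟩
    ⟨2 | 0⟩
    ⟨2 | 0⟩
    ⟨2 | 1⟩
    ⟨2 | 1⟩
    ⟨2 | 1⟩
    ⟨2 | 1⟩
    ⟨2 | 1⟩
    ⟨2 | 1⟩
    ⟨2 | 1⟩
    ⟨2 | 1⟩
    ⟨2 | 1⟩
    ⟨2 | 1 1⟩
    ⟨2 | 1 1⟩
    ⟨2 | 1 1⟩
    ⟨2 | 1 1⟩
    ⟨2 | 1 2⟩
    ⟨2 | 1 2⟩
    ⟨2 | 1 2⟩
    ⟨2 | 2⟩
    ⟨2 | 2⟩
    ⟨3 | 1⟩


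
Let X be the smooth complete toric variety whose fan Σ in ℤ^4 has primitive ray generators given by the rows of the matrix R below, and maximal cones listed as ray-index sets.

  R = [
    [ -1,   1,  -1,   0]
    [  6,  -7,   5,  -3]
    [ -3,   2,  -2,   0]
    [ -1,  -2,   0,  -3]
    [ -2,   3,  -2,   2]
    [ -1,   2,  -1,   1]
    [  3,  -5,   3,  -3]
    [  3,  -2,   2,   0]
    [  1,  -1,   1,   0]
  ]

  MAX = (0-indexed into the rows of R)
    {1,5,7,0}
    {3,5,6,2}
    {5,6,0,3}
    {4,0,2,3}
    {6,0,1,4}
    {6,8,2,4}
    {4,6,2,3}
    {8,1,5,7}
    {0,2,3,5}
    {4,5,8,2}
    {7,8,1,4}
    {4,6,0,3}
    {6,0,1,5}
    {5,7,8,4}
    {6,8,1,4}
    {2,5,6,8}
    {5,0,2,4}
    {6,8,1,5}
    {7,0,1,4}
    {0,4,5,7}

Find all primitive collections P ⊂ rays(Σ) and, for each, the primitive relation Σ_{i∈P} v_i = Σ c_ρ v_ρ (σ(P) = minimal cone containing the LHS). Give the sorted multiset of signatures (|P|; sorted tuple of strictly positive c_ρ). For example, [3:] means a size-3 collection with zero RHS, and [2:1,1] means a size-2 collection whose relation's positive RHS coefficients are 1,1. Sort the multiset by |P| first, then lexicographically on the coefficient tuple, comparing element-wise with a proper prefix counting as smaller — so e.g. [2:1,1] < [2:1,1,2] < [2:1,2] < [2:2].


Σ has 11 primitive collections:

  P={0,8}:  v_{0} + v_{8} = 0  ⟹  sig = [2:]
  P={2,7}:  v_{2} + v_{7} = 0  ⟹  sig = [2:]
  P={1,2}:  v_{1} + v_{2} = v_{6}  ⟹  sig = [2:1]
  P={6,7}:  v_{6} + v_{7} = v_{1}  ⟹  sig = [2:1]
  P={3,7}:  v_{3} + v_{7} = v_{0} + v_{6}  ⟹  sig = [2:1,1]
  P={3,8}:  v_{3} + v_{8} = v_{2} + v_{6}  ⟹  sig = [2:1,1]
  P={1,3}:  v_{1} + v_{3} = v_{0} + 2·v_{6}  ⟹  sig = [2:1,2]
  P={4,5,6}:  v_{4} + v_{5} + v_{6} = 0  ⟹  sig = [3:]
  P={0,2,6}:  v_{0} + v_{2} + v_{6} = v_{3}  ⟹  sig = [3:1]
  P={1,4,5}:  v_{1} + v_{4} + v_{5} = v_{7}  ⟹  sig = [3:1]
  P={3,4,5}:  v_{3} + v_{4} + v_{5} = v_{0} + v_{2}  ⟹  sig = [3:1,1]

so the primitive-relation signature multiset is
[[2:], [2:], [2:1], [2:1], [2:1,1], [2:1,1], [2:1,2], [3:], [3:1], [3:1], [3:1,1]]


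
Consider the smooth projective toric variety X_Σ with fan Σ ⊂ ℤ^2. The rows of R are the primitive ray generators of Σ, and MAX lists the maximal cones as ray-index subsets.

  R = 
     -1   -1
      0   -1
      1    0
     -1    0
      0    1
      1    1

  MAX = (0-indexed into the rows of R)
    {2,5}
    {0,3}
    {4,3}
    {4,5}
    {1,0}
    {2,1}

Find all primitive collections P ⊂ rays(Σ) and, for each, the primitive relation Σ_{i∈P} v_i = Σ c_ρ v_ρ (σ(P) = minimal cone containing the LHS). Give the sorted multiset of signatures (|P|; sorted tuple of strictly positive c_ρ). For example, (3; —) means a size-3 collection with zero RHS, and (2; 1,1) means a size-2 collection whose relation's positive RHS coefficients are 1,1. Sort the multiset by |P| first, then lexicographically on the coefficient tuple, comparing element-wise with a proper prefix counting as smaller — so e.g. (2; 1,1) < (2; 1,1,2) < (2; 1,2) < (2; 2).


Δ(Σ) — 6 vertices, 9 min non-faces:

  P={0,5}:  v_{0} + v_{5} = 0  ⟹  sig = (2; —)
  P={1,4}:  v_{1} + v_{4} = 0  ⟹  sig = (2; —)
  P={2,3}:  v_{2} + v_{3} = 0  ⟹  sig = (2; —)
  P={0,2}:  v_{0} + v_{2} = v_{1}  ⟹  sig = (2; 1)
  P={0,4}:  v_{0} + v_{4} = v_{3}  ⟹  sig = (2; 1)
  P={1,3}:  v_{1} + v_{3} = v_{0}  ⟹  sig = (2; 1)
  P={1,5}:  v_{1} + v_{5} = v_{2}  ⟹  sig = (2; 1)
  P={2,4}:  v_{2} + v_{4} = v_{5}  ⟹  sig = (2; 1)
  P={3,5}:  v_{3} + v_{5} = v_{4}  ⟹  sig = (2; 1)

Signatures (|P|; sorted positive RHS coefficients), sorted:
{ (2; —) ×3,  (2; 1) ×6 }


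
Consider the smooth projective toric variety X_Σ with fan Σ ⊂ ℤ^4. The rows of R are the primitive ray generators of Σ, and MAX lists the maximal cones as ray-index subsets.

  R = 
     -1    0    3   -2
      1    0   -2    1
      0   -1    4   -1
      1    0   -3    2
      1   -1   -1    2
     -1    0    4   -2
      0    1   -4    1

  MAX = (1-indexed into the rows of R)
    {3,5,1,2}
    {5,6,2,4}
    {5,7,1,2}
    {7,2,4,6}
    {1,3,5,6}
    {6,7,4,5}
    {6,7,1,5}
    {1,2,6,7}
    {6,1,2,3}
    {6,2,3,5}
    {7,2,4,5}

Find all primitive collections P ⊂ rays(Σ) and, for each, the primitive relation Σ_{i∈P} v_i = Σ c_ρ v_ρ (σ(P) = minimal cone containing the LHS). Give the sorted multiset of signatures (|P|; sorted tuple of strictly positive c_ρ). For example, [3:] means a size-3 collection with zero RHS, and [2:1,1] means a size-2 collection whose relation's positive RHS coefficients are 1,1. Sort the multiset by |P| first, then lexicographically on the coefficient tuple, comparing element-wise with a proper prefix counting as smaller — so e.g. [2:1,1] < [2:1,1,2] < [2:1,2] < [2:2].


Minimal non-faces — 5 found among 7 rays, 11 max cones:

  P = {1,4}:  v_{1} + v_{4} = 0  ⇒ sig = [2:]
  P = {3,7}:  v_{3} + v_{7} = 0  ⇒ sig = [2:]
  P = {3,4}:  v_{3} + v_{4} = v_{2} + v_{5} + v_{6}  ⇒ sig = [2:1,1,1]
  P = {1,2,5,6}:  v_{1} + v_{2} + v_{5} + v_{6} = v_{3}  ⇒ sig = [4:1]
  P = {2,5,6,7}:  v_{2} + v_{5} + v_{6} + v_{7} = v_{4}  ⇒ sig = [4:1]

Signatures (|P|; sorted positive RHS coefficients), sorted:
    |P|=2: 3 collections, coeffs (), (), (1,1,1)
    |P|=4: 2 collections, coeffs (1), (1)


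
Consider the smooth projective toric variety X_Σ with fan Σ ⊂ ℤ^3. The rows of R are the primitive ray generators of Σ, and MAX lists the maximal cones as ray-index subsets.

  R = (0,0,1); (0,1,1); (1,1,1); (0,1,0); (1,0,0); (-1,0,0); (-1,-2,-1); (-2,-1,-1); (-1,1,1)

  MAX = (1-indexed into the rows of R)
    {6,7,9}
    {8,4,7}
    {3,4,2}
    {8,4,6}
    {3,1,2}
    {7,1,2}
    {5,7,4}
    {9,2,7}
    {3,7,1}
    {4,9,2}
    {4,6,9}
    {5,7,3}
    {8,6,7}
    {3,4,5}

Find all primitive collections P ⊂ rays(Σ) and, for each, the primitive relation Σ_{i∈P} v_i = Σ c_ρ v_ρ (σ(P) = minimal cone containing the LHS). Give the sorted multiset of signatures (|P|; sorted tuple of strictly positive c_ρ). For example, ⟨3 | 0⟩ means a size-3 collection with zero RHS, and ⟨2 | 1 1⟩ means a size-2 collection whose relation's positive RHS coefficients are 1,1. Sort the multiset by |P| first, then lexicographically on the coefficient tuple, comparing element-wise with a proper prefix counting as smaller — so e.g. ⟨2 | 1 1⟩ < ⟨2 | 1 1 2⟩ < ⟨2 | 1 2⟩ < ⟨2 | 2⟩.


Primitive collections (20):

  P={5,6}:  v_{5} + v_{6} = 0  ⇒ sig = ⟨2 | 0⟩
  P={1,4}:  v_{1} + v_{4} = v_{2}  ⇒ sig = ⟨2 | 1⟩
  P={2,5}:  v_{2} + v_{5} = v_{3}  ⇒ sig = ⟨2 | 1⟩
  P={2,6}:  v_{2} + v_{6} = v_{9}  ⇒ sig = ⟨2 | 1⟩
  P={3,6}:  v_{3} + v_{6} = v_{2}  ⇒ sig = ⟨2 | 1⟩
  P={3,8}:  v_{3} + v_{8} = v_{6}  ⇒ sig = ⟨2 | 1⟩
  P={5,9}:  v_{5} + v_{9} = v_{2}  ⇒ sig = ⟨2 | 1⟩
  P={1,8}:  v_{1} + v_{8} = v_{7} + v_{9}  ⇒ sig = ⟨2 | 1 1⟩
  P={5,8}:  v_{5} + v_{8} = v_{4} + v_{7}  ⇒ sig = ⟨2 | 1 1⟩
  P={1,5}:  v_{1} + v_{5} = 2·v_{3} + v_{7}  ⇒ sig = ⟨2 | 1 2⟩
  P={1,6}:  v_{1} + v_{6} = 2·v_{2} + v_{7}  ⇒ sig = ⟨2 | 1 2⟩
  P={1,9}:  v_{1} + v_{9} = 3·v_{2} + v_{7}  ⇒ sig = ⟨2 | 1 3⟩
  P={2,8}:  v_{2} + v_{8} = 2·v_{6}  ⇒ sig = ⟨2 | 2⟩
  P={3,9}:  v_{3} + v_{9} = 2·v_{2}  ⇒ sig = ⟨2 | 2⟩
  P={8,9}:  v_{8} + v_{9} = 3·v_{6}  ⇒ sig = ⟨2 | 3⟩
  P={3,4,7}:  v_{3} + v_{4} + v_{7} = 0  ⇒ sig = ⟨3 | 0⟩
  P={2,3,7}:  v_{2} + v_{3} + v_{7} = v_{1}  ⇒ sig = ⟨3 | 1⟩
  P={2,4,7}:  v_{2} + v_{4} + v_{7} = v_{6}  ⇒ sig = ⟨3 | 1⟩
  P={4,6,7}:  v_{4} + v_{6} + v_{7} = v_{8}  ⇒ sig = ⟨3 | 1⟩
  P={4,7,9}:  v_{4} + v_{7} + v_{9} = 2·v_{6}  ⇒ sig = ⟨3 | 2⟩

Sorted signature multiset PRS(X):
{ ⟨2 | 0⟩,  ⟨2 | 1⟩ ×6,  ⟨2 | 1 1⟩ ×2,  ⟨2 | 1 2⟩ ×2,  ⟨2 | 1 3⟩,  ⟨2 | 2⟩ ×2,  ⟨2 | 3⟩,  ⟨3 | 0⟩,  ⟨3 | 1⟩ ×3,  ⟨3 | 2⟩ }


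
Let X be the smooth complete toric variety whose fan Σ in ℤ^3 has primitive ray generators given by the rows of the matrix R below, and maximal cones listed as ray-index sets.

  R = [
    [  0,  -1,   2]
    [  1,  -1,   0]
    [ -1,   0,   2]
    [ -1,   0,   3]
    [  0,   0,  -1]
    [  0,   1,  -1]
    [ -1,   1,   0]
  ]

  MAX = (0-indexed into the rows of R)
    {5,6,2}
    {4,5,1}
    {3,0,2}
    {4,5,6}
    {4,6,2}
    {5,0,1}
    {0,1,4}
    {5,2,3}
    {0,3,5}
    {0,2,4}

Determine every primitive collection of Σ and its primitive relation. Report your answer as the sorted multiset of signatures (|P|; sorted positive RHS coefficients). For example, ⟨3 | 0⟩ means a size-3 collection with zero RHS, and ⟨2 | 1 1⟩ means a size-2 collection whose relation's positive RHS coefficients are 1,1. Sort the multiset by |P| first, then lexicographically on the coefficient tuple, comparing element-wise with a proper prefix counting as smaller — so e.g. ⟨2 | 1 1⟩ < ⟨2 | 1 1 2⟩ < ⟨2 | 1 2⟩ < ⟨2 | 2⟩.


Primitive collections (9):

  • {1,6}:  v_{1} + v_{6} = 0  so sig = ⟨2 | 0⟩
  • {0,6}:  v_{0} + v_{6} = v_{2}  so sig = ⟨2 | 1⟩
  • {1,2}:  v_{1} + v_{2} = v_{0}  so sig = ⟨2 | 1⟩
  • {3,4}:  v_{3} + v_{4} = v_{2}  so sig = ⟨2 | 1⟩
  • {1,3}:  v_{1} + v_{3} = 2·v_{0} + v_{5}  so sig = ⟨2 | 1 2⟩
  • {3,6}:  v_{3} + v_{6} = 2·v_{2} + v_{5}  so sig = ⟨2 | 1 2⟩
  • {0,4,5}:  v_{0} + v_{4} + v_{5} = 0  so sig = ⟨3 | 0⟩
  • {0,2,5}:  v_{0} + v_{2} + v_{5} = v_{3}  so sig = ⟨3 | 1⟩
  • {2,4,5}:  v_{2} + v_{4} + v_{5} = v_{6}  so sig = ⟨3 | 1⟩

Signatures (|P|; sorted positive RHS coefficients), sorted:
    |P|=2: 6 collections, coeffs (), (1), (1), (1), (1,2), (1,2)
    |P|=3: 3 collections, coeffs (), (1), (1)


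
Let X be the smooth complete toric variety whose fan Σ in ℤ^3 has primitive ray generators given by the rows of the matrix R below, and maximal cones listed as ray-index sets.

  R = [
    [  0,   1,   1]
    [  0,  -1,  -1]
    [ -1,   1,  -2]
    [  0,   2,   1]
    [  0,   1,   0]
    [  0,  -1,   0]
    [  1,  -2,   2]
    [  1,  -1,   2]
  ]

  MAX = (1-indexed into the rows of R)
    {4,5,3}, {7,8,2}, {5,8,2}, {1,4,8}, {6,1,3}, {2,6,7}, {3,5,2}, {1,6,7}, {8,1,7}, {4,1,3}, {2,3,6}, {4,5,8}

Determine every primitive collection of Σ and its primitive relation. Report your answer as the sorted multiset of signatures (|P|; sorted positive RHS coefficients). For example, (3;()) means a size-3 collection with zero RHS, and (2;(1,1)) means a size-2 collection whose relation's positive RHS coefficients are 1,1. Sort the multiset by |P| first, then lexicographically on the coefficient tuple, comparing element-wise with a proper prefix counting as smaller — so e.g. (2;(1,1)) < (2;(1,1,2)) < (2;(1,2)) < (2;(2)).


Δ(Σ) — 8 vertices, 10 min non-faces:

  • {1,2}:  v_{1} + v_{2} = 0  ⟹  sig = (2;())
  • {3,8}:  v_{3} + v_{8} = 0  ⟹  sig = (2;())
  • {5,6}:  v_{5} + v_{6} = 0  ⟹  sig = (2;())
  • {1,5}:  v_{1} + v_{5} = v_{4}  ⟹  sig = (2;(1))
  • {2,4}:  v_{2} + v_{4} = v_{5}  ⟹  sig = (2;(1))
  • {3,7}:  v_{3} + v_{7} = v_{6}  ⟹  sig = (2;(1))
  • {4,6}:  v_{4} + v_{6} = v_{1}  ⟹  sig = (2;(1))
  • {5,7}:  v_{5} + v_{7} = v_{8}  ⟹  sig = (2;(1))
  • {6,8}:  v_{6} + v_{8} = v_{7}  ⟹  sig = (2;(1))
  • {4,7}:  v_{4} + v_{7} = v_{1} + v_{8}  ⟹  sig = (2;(1,1))

Hence PRS(X_Σ) =
    (2;())
    (2;())
    (2;())
    (2;(1))
    (2;(1))
    (2;(1))
    (2;(1))
    (2;(1))
    (2;(1))
    (2;(1,1))


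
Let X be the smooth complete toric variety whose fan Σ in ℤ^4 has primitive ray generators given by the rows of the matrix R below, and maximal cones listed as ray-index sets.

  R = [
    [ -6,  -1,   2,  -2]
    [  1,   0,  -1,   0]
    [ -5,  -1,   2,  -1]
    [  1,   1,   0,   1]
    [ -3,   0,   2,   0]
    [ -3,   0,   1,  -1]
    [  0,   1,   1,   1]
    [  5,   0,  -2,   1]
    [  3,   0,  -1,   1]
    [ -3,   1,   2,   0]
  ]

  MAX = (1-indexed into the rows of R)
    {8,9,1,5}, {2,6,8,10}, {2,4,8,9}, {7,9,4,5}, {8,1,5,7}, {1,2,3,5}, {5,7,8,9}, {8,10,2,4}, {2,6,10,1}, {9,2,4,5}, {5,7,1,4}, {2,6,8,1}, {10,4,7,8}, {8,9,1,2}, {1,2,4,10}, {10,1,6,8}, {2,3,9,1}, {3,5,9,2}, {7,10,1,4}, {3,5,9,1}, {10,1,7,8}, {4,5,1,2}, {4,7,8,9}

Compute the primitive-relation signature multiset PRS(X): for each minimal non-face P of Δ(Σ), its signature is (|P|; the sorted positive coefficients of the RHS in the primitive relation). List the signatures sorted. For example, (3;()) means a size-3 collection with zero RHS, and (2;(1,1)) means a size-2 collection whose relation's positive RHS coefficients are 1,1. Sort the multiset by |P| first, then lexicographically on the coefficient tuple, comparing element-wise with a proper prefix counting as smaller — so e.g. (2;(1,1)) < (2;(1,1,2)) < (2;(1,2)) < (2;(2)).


Σ has 19 primitive collections:

  P = {6,9}:  v_{6} + v_{9} = 0  ⇒ sig = (2;())
  P = {2,7}:  v_{2} + v_{7} = v_{4}  ⇒ sig = (2;(1))
  P = {6,7}:  v_{6} + v_{7} = v_{10}  ⇒ sig = (2;(1))
  P = {9,10}:  v_{9} + v_{10} = v_{7}  ⇒ sig = (2;(1))
  P = {4,6}:  v_{4} + v_{6} = v_{2} + v_{10}  ⇒ sig = (2;(1,1))
  P = {5,6}:  v_{5} + v_{6} = v_{1} + v_{7}  ⇒ sig = (2;(1,1))
  P = {3,6}:  v_{3} + v_{6} = v_{1} + v_{2} + v_{5}  ⇒ sig = (2;(1,1,1))
  P = {3,10}:  v_{3} + v_{10} = v_{1} + v_{4} + v_{5}  ⇒ sig = (2;(1,1,1))
  P = {3,7}:  v_{3} + v_{7} = v_{2} + 2·v_{5}  ⇒ sig = (2;(1,2))
  P = {3,8}:  v_{3} + v_{8} = v_{1} + 2·v_{9}  ⇒ sig = (2;(1,2))
  P = {5,10}:  v_{5} + v_{10} = v_{1} + 2·v_{7}  ⇒ sig = (2;(1,2))
  P = {3,4}:  v_{3} + v_{4} = 2·v_{2} + 2·v_{5}  ⇒ sig = (2;(2,2))
  P = {1,4,8}:  v_{1} + v_{4} + v_{8} = 0  ⇒ sig = (3;())
  P = {1,7,9}:  v_{1} + v_{7} + v_{9} = v_{5}  ⇒ sig = (3;(1))
  P = {2,5,8}:  v_{2} + v_{5} + v_{8} = v_{9}  ⇒ sig = (3;(1))
  P = {1,4,9}:  v_{1} + v_{4} + v_{9} = v_{2} + v_{5}  ⇒ sig = (3;(1,1))
  P = {4,5,8}:  v_{4} + v_{5} + v_{8} = v_{7} + v_{9}  ⇒ sig = (3;(1,1))
  P = {1,2,5,9}:  v_{1} + v_{2} + v_{5} + v_{9} = v_{3}  ⇒ sig = (4;(1))
  P = {1,2,8,10}:  v_{1} + v_{2} + v_{8} + v_{10} = v_{6}  ⇒ sig = (4;(1))

Sorted signature multiset PRS(X):
[(2;()), (2;(1)), (2;(1)), (2;(1)), (2;(1,1)), (2;(1,1)), (2;(1,1,1)), (2;(1,1,1)), (2;(1,2)), (2;(1,2)), (2;(1,2)), (2;(2,2)), (3;()), (3;(1)), (3;(1)), (3;(1,1)), (3;(1,1)), (4;(1)), (4;(1))]


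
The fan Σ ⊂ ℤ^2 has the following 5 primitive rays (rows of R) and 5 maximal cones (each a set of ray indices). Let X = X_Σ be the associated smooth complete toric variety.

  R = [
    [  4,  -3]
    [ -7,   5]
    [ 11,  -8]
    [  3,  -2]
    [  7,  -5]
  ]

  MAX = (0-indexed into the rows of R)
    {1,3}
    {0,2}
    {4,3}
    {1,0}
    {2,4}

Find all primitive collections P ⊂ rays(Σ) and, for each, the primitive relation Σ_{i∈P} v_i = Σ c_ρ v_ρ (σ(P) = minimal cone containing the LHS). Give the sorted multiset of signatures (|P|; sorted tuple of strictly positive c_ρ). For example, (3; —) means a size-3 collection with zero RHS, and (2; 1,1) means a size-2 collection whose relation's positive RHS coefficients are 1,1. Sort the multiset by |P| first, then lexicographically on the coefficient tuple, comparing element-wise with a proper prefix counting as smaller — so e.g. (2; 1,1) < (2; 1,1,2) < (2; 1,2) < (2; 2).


The 5 primitive collections of Σ (r=5, n=2):

  {1,4}:  v_{1} + v_{4} = 0  ⟹  sig = (2; —)
  {0,3}:  v_{0} + v_{3} = v_{4}  ⟹  sig = (2; 1)
  {0,4}:  v_{0} + v_{4} = v_{2}  ⟹  sig = (2; 1)
  {1,2}:  v_{1} + v_{2} = v_{0}  ⟹  sig = (2; 1)
  {2,3}:  v_{2} + v_{3} = 2·v_{4}  ⟹  sig = (2; 2)

Signatures (|P|; sorted positive RHS coefficients), sorted:
    (2; —)
    (2; 1)
    (2; 1)
    (2; 1)
    (2; 2)


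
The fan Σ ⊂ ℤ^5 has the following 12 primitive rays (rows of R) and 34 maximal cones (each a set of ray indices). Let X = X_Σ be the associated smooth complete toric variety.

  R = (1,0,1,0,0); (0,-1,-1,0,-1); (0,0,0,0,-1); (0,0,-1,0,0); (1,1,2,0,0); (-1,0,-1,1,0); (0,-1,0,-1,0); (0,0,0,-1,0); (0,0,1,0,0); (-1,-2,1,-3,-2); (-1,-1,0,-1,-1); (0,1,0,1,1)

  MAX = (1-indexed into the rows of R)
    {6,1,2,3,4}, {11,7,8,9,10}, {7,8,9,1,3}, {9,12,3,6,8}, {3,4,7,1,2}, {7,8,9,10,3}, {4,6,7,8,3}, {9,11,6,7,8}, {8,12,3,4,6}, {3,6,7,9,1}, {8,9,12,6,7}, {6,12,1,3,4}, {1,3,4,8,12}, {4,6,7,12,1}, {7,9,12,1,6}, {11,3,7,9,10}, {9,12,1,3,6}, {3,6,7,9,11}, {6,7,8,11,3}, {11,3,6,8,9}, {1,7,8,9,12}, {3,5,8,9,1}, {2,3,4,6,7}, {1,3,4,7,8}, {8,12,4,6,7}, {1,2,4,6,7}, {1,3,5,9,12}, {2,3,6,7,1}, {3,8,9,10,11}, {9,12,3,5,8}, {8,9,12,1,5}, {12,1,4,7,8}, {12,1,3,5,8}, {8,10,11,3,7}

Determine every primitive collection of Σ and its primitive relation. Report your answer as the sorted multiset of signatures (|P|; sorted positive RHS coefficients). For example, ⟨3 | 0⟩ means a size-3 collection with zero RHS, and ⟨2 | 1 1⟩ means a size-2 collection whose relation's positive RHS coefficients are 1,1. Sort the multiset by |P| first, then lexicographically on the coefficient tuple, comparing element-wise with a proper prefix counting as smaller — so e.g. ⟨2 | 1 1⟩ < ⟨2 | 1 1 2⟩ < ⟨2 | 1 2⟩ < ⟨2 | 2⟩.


|primitive collections| = 25. Relations:

  P={4,9}:  v_{4} + v_{9} = 0  ⟹  sig = ⟨2 | 0⟩
  P={2,5}:  v_{2} + v_{5} = v_{1} + v_{3}  ⟹  sig = ⟨2 | 1 1⟩
  P={1,11}:  v_{1} + v_{11} = v_{3} + v_{7} + v_{9}  ⟹  sig = ⟨2 | 1 1 1⟩
  P={2,8}:  v_{2} + v_{8} = v_{3} + v_{4} + v_{7}  ⟹  sig = ⟨2 | 1 1 1⟩
  P={2,12}:  v_{2} + v_{12} = v_{1} + v_{4} + v_{6}  ⟹  sig = ⟨2 | 1 1 1⟩
  P={5,6}:  v_{5} + v_{6} = v_{3} + v_{9} + v_{12}  ⟹  sig = ⟨2 | 1 1 1⟩
  P={5,7}:  v_{5} + v_{7} = v_{1} + v_{8} + v_{9}  ⟹  sig = ⟨2 | 1 1 1⟩
  P={10,12}:  v_{10} + v_{12} = v_{8} + v_{9} + v_{11}  ⟹  sig = ⟨2 | 1 1 1⟩
  P={11,12}:  v_{11} + v_{12} = v_{6} + v_{8} + v_{9}  ⟹  sig = ⟨2 | 1 1 1⟩
  P={2,9}:  v_{2} + v_{9} = v_{1} + v_{3} + v_{6} + v_{7}  ⟹  sig = ⟨2 | 1 1 1 1⟩
  P={4,5}:  v_{4} + v_{5} = v_{1} + v_{3} + v_{8} + v_{12}  ⟹  sig = ⟨2 | 1 1 1 1⟩
  P={4,10}:  v_{4} + v_{10} = v_{3} + v_{7} + v_{8} + v_{11}  ⟹  sig = ⟨2 | 1 1 1 1⟩
  P={4,11}:  v_{4} + v_{11} = v_{3} + v_{6} + v_{7} + v_{8}  ⟹  sig = ⟨2 | 1 1 1 1⟩
  P={5,11}:  v_{5} + v_{11} = v_{3} + v_{8} + 2·v_{9}  ⟹  sig = ⟨2 | 1 1 2⟩
  P={2,10}:  v_{2} + v_{10} = 2·v_{3} + 2·v_{7} + v_{11}  ⟹  sig = ⟨2 | 1 2 2⟩
  P={2,11}:  v_{2} + v_{11} = 2·v_{3} + v_{6} + 2·v_{7}  ⟹  sig = ⟨2 | 1 2 2⟩
  P={1,10}:  v_{1} + v_{10} = 2·v_{3} + 2·v_{7} + v_{8} + 2·v_{9}  ⟹  sig = ⟨2 | 1 2 2 2⟩
  P={5,10}:  v_{5} + v_{10} = 2·v_{3} + v_{7} + 2·v_{8} + 3·v_{9}  ⟹  sig = ⟨2 | 1 2 2 3⟩
  P={6,10}:  v_{6} + v_{10} = 2·v_{11}  ⟹  sig = ⟨2 | 2⟩
  P={1,6,8}:  v_{1} + v_{6} + v_{8} = 0  ⟹  sig = ⟨3 | 0⟩
  P={3,7,12}:  v_{3} + v_{7} + v_{12} = 0  ⟹  sig = ⟨3 | 0⟩
  P={1,3,4,6,7}:  v_{1} + v_{3} + v_{4} + v_{6} + v_{7} = v_{2}  ⟹  sig = ⟨5 | 1⟩
  P={1,3,8,9,12}:  v_{1} + v_{3} + v_{8} + v_{9} + v_{12} = v_{5}  ⟹  sig = ⟨5 | 1⟩
  P={3,6,7,8,9}:  v_{3} + v_{6} + v_{7} + v_{8} + v_{9} = v_{11}  ⟹  sig = ⟨5 | 1⟩
  P={3,7,8,9,11}:  v_{3} + v_{7} + v_{8} + v_{9} + v_{11} = v_{10}  ⟹  sig = ⟨5 | 1⟩

Hence PRS(X_Σ) =
{ ⟨2 | 0⟩,  ⟨2 | 1 1⟩,  ⟨2 | 1 1 1⟩ ×7,  ⟨2 | 1 1 1 1⟩ ×4,  ⟨2 | 1 1 2⟩,  ⟨2 | 1 2 2⟩ ×2,  ⟨2 | 1 2 2 2⟩,  ⟨2 | 1 2 2 3⟩,  ⟨2 | 2⟩,  ⟨3 | 0⟩ ×2,  ⟨5 | 1⟩ ×4 }


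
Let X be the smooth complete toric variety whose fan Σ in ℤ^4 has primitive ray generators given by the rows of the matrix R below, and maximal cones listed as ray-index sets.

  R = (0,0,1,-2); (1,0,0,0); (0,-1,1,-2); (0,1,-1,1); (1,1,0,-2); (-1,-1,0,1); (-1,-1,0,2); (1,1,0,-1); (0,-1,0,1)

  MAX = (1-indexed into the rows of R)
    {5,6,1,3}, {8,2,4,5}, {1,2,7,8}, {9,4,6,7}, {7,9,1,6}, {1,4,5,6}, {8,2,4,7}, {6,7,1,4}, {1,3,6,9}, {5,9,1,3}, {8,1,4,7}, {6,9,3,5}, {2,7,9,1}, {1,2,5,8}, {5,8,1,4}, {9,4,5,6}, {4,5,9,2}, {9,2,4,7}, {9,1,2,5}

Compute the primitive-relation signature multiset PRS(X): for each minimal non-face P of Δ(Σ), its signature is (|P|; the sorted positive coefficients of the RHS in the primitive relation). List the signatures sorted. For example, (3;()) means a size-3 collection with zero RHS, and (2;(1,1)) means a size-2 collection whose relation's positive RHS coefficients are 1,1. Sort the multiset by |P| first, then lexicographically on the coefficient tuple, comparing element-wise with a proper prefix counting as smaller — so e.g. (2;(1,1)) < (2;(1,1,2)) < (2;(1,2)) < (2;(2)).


11 collections generate NE(X_Σ); each relation:

  P = {5,7}:  v_{5} + v_{7} = 0  ⟹  sig = (2;())
  P = {6,8}:  v_{6} + v_{8} = 0  ⟹  sig = (2;())
  P = {2,6}:  v_{2} + v_{6} = v_{9}  ⟹  sig = (2;(1))
  P = {8,9}:  v_{8} + v_{9} = v_{2}  ⟹  sig = (2;(1))
  P = {3,4}:  v_{3} + v_{4} = v_{5} + v_{6}  ⟹  sig = (2;(1,1))
  P = {3,7}:  v_{3} + v_{7} = v_{1} + v_{6} + v_{9}  ⟹  sig = (2;(1,1,1))
  P = {3,8}:  v_{3} + v_{8} = v_{1} + v_{5} + v_{9}  ⟹  sig = (2;(1,1,1))
  P = {2,3}:  v_{2} + v_{3} = v_{1} + v_{5} + 2·v_{9}  ⟹  sig = (2;(1,1,2))
  P = {1,4,9}:  v_{1} + v_{4} + v_{9} = 0  ⟹  sig = (3;())
  P = {1,2,4}:  v_{1} + v_{2} + v_{4} = v_{8}  ⟹  sig = (3;(1))
  P = {1,5,6,9}:  v_{1} + v_{5} + v_{6} + v_{9} = v_{3}  ⟹  sig = (4;(1))

so the primitive-relation signature multiset is
    (2;())
    (2;())
    (2;(1))
    (2;(1))
    (2;(1,1))
    (2;(1,1,1))
    (2;(1,1,1))
    (2;(1,1,2))
    (3;())
    (3;(1))
    (4;(1))


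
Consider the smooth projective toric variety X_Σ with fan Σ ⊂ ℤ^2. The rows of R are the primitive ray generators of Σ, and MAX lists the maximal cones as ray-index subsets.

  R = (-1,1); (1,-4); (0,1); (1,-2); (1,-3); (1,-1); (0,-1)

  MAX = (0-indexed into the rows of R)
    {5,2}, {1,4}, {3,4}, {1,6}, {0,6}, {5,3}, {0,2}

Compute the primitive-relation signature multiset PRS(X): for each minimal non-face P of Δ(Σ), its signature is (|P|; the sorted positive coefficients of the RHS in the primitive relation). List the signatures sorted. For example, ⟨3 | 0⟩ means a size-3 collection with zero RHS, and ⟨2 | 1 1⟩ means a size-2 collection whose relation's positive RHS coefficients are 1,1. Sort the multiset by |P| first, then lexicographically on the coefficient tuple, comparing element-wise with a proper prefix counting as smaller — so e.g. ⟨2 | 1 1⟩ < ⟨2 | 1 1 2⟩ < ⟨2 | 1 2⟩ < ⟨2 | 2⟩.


Σ has 14 primitive collections:

  • {0,5}:  v_{0} + v_{5} = 0 ; sig = ⟨2 | 0⟩
  • {2,6}:  v_{2} + v_{6} = 0 ; sig = ⟨2 | 0⟩
  • {0,3}:  v_{0} + v_{3} = v_{6} ; sig = ⟨2 | 1⟩
  • {1,2}:  v_{1} + v_{2} = v_{4} ; sig = ⟨2 | 1⟩
  • {2,3}:  v_{2} + v_{3} = v_{5} ; sig = ⟨2 | 1⟩
  • {2,4}:  v_{2} + v_{4} = v_{3} ; sig = ⟨2 | 1⟩
  • {3,6}:  v_{3} + v_{6} = v_{4} ; sig = ⟨2 | 1⟩
  • {4,6}:  v_{4} + v_{6} = v_{1} ; sig = ⟨2 | 1⟩
  • {5,6}:  v_{5} + v_{6} = v_{3} ; sig = ⟨2 | 1⟩
  • {1,5}:  v_{1} + v_{5} = v_{3} + v_{4} ; sig = ⟨2 | 1 1⟩
  • {0,4}:  v_{0} + v_{4} = 2·v_{6} ; sig = ⟨2 | 2⟩
  • {1,3}:  v_{1} + v_{3} = 2·v_{4} ; sig = ⟨2 | 2⟩
  • {4,5}:  v_{4} + v_{5} = 2·v_{3} ; sig = ⟨2 | 2⟩
  • {0,1}:  v_{0} + v_{1} = 3·v_{6} ; sig = ⟨2 | 3⟩

Signatures (|P|; sorted positive RHS coefficients), sorted:
    |P|=2: 14 collections, coeffs (), (), (1), (1), (1), (1), (1), (1), (1), (1,1), (2), (2), (2), (3)


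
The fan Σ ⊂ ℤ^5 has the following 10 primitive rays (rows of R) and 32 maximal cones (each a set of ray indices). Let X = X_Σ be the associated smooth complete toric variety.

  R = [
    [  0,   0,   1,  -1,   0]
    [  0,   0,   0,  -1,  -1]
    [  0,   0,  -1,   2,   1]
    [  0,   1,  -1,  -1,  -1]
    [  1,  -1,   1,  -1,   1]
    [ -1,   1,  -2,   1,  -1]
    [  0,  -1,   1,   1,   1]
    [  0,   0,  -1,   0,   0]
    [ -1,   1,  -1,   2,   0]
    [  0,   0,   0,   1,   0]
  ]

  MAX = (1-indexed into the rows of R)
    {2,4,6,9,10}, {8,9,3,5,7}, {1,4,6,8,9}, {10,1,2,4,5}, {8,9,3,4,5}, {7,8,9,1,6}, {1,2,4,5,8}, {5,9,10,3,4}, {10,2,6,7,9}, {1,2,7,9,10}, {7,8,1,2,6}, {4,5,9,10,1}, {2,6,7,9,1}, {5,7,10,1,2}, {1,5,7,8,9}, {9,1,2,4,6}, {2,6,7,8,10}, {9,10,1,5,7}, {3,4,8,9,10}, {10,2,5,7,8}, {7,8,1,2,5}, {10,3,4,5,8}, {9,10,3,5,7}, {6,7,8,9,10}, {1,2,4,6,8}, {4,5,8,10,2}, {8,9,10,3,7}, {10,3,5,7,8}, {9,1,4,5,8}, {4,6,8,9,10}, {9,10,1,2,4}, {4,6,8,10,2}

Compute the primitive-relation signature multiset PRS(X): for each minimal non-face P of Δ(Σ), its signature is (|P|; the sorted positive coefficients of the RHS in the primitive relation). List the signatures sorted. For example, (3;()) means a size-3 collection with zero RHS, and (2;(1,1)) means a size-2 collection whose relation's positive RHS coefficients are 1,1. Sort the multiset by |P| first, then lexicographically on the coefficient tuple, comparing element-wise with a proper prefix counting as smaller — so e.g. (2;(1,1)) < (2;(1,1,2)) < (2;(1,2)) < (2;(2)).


Primitive collections (10):

  P={4,7}:  v_{4} + v_{7} = 0  ⇒ sig = (2;())
  P={5,6}:  v_{5} + v_{6} = v_{8}  ⇒ sig = (2;(1))
  P={1,3}:  v_{1} + v_{3} = v_{5} + v_{9}  ⇒ sig = (2;(1,1))
  P={2,3}:  v_{2} + v_{3} = v_{8} + v_{10}  ⇒ sig = (2;(1,1))
  P={3,6}:  v_{3} + v_{6} = 2·v_{8} + v_{9} + v_{10}  ⇒ sig = (2;(1,1,2))
  P={1,8,10}:  v_{1} + v_{8} + v_{10} = 0  ⇒ sig = (3;())
  P={2,5,9}:  v_{2} + v_{5} + v_{9} = 0  ⇒ sig = (3;())
  P={2,8,9}:  v_{2} + v_{8} + v_{9} = v_{6}  ⇒ sig = (3;(1))
  P={1,6,10}:  v_{1} + v_{6} + v_{10} = v_{2} + v_{9}  ⇒ sig = (3;(1,1))
  P={5,8,9,10}:  v_{5} + v_{8} + v_{9} + v_{10} = v_{3}  ⇒ sig = (4;(1))

so the primitive-relation signature multiset is
[(2;()), (2;(1)), (2;(1,1)), (2;(1,1)), (2;(1,1,2)), (3;()), (3;()), (3;(1)), (3;(1,1)), (4;(1))]


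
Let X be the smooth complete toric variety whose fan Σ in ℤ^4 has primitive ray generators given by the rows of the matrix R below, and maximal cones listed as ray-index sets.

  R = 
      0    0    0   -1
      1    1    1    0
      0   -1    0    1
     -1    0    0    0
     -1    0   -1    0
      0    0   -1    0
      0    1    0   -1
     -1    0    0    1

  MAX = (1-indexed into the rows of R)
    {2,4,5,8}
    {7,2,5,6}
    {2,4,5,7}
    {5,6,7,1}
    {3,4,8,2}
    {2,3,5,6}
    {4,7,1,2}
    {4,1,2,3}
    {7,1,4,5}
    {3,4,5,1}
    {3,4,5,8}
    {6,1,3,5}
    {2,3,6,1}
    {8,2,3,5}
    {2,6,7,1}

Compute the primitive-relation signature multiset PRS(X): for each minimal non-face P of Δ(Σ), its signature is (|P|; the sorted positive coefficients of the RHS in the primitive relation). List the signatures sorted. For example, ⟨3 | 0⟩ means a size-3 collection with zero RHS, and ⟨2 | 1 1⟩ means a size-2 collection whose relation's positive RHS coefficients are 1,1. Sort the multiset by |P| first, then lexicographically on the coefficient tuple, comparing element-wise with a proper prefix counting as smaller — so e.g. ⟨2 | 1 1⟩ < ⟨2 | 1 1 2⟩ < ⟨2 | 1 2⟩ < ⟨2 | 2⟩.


Minimal non-faces — 7 found among 8 rays, 15 max cones:

  P={3,7}:  v_{3} + v_{7} = 0 — sig = ⟨2 | 0⟩
  P={1,8}:  v_{1} + v_{8} = v_{4} — sig = ⟨2 | 1⟩
  P={4,6}:  v_{4} + v_{6} = v_{5} — sig = ⟨2 | 1⟩
  P={7,8}:  v_{7} + v_{8} = v_{2} + v_{4} + v_{5} — sig = ⟨2 | 1 1 1⟩
  P={6,8}:  v_{6} + v_{8} = v_{2} + v_{3} + 2·v_{5} — sig = ⟨2 | 1 1 2⟩
  P={1,2,5}:  v_{1} + v_{2} + v_{5} = v_{7} — sig = ⟨3 | 1⟩
  P={2,3,4,5}:  v_{2} + v_{3} + v_{4} + v_{5} = v_{8} — sig = ⟨4 | 1⟩

Sorted signature multiset PRS(X):
    |P|=2: 5 collections, coeffs (), (1), (1), (1,1,1), (1,1,2)
    |P|=3: 1 collection, coeffs (1)
    |P|=4: 1 collection, coeffs (1)


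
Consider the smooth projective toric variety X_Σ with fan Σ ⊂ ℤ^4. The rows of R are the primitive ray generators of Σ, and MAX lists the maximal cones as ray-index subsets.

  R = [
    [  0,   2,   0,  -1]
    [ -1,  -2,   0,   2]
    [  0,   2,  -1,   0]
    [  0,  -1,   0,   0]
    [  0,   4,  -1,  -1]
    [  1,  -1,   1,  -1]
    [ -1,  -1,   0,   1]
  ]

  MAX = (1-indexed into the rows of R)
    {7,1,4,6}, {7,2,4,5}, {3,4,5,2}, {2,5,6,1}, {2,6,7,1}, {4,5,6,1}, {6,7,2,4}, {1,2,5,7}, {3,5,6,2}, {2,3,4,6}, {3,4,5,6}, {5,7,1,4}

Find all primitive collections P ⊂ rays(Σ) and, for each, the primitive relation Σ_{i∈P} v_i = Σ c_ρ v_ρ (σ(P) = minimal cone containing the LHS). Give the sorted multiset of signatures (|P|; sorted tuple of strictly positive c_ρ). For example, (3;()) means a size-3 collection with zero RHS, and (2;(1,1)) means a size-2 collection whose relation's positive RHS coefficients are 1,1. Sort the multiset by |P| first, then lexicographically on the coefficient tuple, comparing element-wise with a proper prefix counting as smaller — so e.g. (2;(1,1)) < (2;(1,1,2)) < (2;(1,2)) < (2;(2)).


Σ has 5 primitive collections:

  P = {1,3}:  v_{1} + v_{3} = v_{5} — sig = (2;(1))
  P = {3,7}:  v_{3} + v_{7} = v_{2} + v_{4} + v_{5} — sig = (2;(1,1,1))
  P = {1,2,4}:  v_{1} + v_{2} + v_{4} = v_{7} — sig = (3;(1))
  P = {5,6,7}:  v_{5} + v_{6} + v_{7} = v_{1} — sig = (3;(1))
  P = {2,4,5,6}:  v_{2} + v_{4} + v_{5} + v_{6} = 0 — sig = (4;())

Signatures (|P|; sorted positive RHS coefficients), sorted:
[(2;(1)), (2;(1,1,1)), (3;(1)), (3;(1)), (4;())]
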